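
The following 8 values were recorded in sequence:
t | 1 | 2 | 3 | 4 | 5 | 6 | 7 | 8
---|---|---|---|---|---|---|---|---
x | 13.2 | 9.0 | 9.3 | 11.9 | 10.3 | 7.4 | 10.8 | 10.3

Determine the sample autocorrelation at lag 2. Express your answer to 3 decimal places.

-0.434

Mean x̄ = (13.2 + 9.0 + 9.3 + 11.9 + 10.3 + 7.4 + 10.8 + 10.3)/8 = 10.2750
Deviations from mean: 2.9250, -1.2750, -0.9750, 1.6250, 0.0250, -2.8750, 0.5250, 0.0250
Σ(x_t−x̄)(x_{t+2}−x̄) = (-2.8519) + (-2.0719) + (-0.0244) + (-4.6719) + (0.0131) + (-0.0719) = -9.6788
Denominator Σ(x_t−x̄)² = 22.3150
r_2 = -9.6788 / 22.3150 = -0.434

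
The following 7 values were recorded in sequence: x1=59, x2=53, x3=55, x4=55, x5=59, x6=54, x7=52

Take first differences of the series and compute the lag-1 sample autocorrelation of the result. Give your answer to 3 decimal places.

First differences Δx: -6, 2, 0, 4, -5, -2
Mean of differences = -1.1667
Numerator Σ(Δx_t−Δx̄)(Δx_{t+1}−Δx̄) = -22.1944
Denominator Σ(Δx_t−Δx̄)² = 76.8333
r_1(Δx) = -22.1944 / 76.8333 = -0.289

-0.289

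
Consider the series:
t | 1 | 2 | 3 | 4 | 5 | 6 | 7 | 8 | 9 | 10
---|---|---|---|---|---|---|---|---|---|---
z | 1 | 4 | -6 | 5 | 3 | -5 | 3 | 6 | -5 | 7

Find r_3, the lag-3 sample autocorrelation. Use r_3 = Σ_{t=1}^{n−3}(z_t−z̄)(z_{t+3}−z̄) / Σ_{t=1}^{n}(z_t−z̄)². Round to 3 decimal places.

0.528

Mean z̄ = (1 + 4 − 6 + 5 + 3 − 5 + 3 + 6 − 5 + 7)/10 = 1.3000
Σ(z_t−z̄)(z_{t+3}−z̄) = (-1.1100) + (4.5900) + (45.9900) + (6.2900) + (7.9900) + (39.6900) + (9.6900) = 113.1300
Denominator Σ(z_t−z̄)² = 214.1000
r_3 = 113.1300 / 214.1000 = 0.528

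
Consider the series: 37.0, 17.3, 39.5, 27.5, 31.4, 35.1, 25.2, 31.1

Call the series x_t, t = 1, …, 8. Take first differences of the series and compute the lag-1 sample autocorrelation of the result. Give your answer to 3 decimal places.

First differences Δx: -19.7, 22.2, -12.0, 3.9, 3.7, -9.9, 5.9
Mean of differences = -0.8429
Numerator Σ(Δx_t−Δx̄)(Δx_{t+1}−Δx̄) = -825.2018
Denominator Σ(Δx_t−Δx̄)² = 1181.6771
r_1(Δx) = -825.2018 / 1181.6771 = -0.698

-0.698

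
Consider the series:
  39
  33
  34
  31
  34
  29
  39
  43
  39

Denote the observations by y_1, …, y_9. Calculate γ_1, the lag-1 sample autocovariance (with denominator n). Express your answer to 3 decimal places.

Mean ȳ = (39 + 33 + 34 + 31 + 34 + 29 + 39 + 43 + 39)/9 = 35.6667
Σ_{t=1}^{8}(y_t−ȳ)(y_{t+1}−ȳ) = 48.8889
γ_1 = 48.8889 / 9 = 5.432

5.432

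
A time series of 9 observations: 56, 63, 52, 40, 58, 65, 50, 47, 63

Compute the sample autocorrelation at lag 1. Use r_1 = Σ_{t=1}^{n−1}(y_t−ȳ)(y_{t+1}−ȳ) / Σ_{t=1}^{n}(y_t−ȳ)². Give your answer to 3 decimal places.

Mean ȳ = (56 + 63 + 52 + 40 + 58 + 65 + 50 + 47 + 63)/9 = 54.8889
Numerator Σ_{t=1}^{8}(y_t−ȳ)(y_{t+1}−ȳ) = -61.1235
Denominator Σ(y_t−ȳ)² = 560.8889
r_1 = -61.1235 / 560.8889 = -0.109

-0.109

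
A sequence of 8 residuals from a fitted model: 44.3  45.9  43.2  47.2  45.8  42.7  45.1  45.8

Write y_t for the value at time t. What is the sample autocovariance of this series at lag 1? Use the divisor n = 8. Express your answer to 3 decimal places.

Mean ȳ = (44.3 + 45.9 + 43.2 + 47.2 + 45.8 + 42.7 + 45.1 + 45.8)/8 = 45.0000
Σ_{t=1}^{7}(y_t−ȳ)(y_{t+1}−ȳ) = -6.4400
γ_1 = -6.4400 / 8 = -0.805

-0.805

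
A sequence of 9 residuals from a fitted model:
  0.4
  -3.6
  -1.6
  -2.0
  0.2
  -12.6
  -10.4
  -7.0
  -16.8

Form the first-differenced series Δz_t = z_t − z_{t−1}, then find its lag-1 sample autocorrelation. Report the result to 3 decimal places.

-0.393

First differences Δz: -4.0, 2.0, -0.4, 2.2, -12.8, 2.2, 3.4, -9.8
Mean of differences = -2.1500
Numerator Σ(Δz_t−Δz̄)(Δz_{t+1}−Δz̄) = -103.7725
Denominator Σ(Δz_t−Δz̄)² = 264.3000
r_1(Δz) = -103.7725 / 264.3000 = -0.393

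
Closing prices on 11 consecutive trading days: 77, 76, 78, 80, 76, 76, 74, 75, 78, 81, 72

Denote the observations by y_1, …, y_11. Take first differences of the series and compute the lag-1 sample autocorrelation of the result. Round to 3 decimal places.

-0.164

First differences Δy: -1, 2, 2, -4, 0, -2, 1, 3, 3, -9
Mean of differences = -0.5000
Numerator Σ(Δy_t−Δȳ)(Δy_{t+1}−Δȳ) = -20.7500
Denominator Σ(Δy_t−Δȳ)² = 126.5000
r_1(Δy) = -20.7500 / 126.5000 = -0.164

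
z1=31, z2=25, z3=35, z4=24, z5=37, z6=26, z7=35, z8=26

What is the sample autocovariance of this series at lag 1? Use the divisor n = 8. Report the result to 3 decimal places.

-21.221

Mean z̄ = (31 + 25 + 35 + 24 + 37 + 26 + 35 + 26)/8 = 29.8750
Σ_{t=1}^{7}(z_t−z̄)(z_{t+1}−z̄) = -169.7656
γ_1 = -169.7656 / 8 = -21.221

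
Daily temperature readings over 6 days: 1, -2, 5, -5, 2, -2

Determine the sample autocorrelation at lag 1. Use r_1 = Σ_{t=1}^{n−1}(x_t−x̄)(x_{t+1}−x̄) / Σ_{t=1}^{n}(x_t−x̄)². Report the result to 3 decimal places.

-0.812

Mean x̄ = (1 − 2 + 5 − 5 + 2 − 2)/6 = -0.1667
Deviations from mean: 1.1667, -1.8333, 5.1667, -4.8333, 2.1667, -1.8333
Numerator Σ_{t=1}^{5}(x_t−x̄)(x_{t+1}−x̄) = -51.0278
Denominator Σ(x_t−x̄)² = 62.8333
r_1 = -51.0278 / 62.8333 = -0.812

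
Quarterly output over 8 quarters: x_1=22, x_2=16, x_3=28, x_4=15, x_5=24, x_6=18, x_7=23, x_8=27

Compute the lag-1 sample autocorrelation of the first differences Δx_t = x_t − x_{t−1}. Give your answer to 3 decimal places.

-0.823

First differences Δx: -6, 12, -13, 9, -6, 5, 4
Mean of differences = 0.7143
Numerator Σ(Δx_t−Δx̄)(Δx_{t+1}−Δx̄) = -414.5102
Denominator Σ(Δx_t−Δx̄)² = 503.4286
r_1(Δx) = -414.5102 / 503.4286 = -0.823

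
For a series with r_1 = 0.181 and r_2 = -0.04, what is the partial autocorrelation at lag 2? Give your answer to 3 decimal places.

φ_{22} = (r_2 − r_1²) / (1 − r_1²)
r_1² = (0.181)² = 0.032761
Numerator = -0.04 − 0.0328 = -0.0728; denominator = 1 − 0.0328 = 0.9672
φ_{22} = -0.0728 / 0.9672 = -0.075

-0.075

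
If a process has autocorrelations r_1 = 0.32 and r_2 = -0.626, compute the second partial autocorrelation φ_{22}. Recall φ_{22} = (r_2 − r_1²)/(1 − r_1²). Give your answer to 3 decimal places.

-0.811

φ_{22} = (r_2 − r_1²) / (1 − r_1²)
r_1² = (0.32)² = 0.1024
Numerator = -0.626 − 0.1024 = -0.7284; denominator = 1 − 0.1024 = 0.8976
φ_{22} = -0.7284 / 0.8976 = -0.811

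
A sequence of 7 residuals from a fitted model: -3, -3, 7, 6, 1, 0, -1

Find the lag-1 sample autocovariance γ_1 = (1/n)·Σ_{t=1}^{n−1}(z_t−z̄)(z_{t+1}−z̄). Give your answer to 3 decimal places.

3.429

Mean z̄ = (-3 − 3 + 7 + 6 + 1 + 0 − 1)/7 = 1.0000
Deviations: -4.0000, -4.0000, 6.0000, 5.0000, 0.0000, -1.0000, -2.0000
Σ_{t=1}^{6}(z_t−z̄)(z_{t+1}−z̄) = 24.0000
γ_1 = 24.0000 / 7 = 3.429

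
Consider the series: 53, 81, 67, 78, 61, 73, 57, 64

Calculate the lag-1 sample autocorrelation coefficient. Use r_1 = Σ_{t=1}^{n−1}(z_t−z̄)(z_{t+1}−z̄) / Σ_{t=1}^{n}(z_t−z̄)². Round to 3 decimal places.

Mean z̄ = (53 + 81 + 67 + 78 + 61 + 73 + 57 + 64)/8 = 66.7500
Deviations from mean: -13.7500, 14.2500, 0.2500, 11.2500, -5.7500, 6.2500, -9.7500, -2.7500
Σ(z_t−z̄)(z_{t+1}−z̄) = (-195.9375) + (3.5625) + (2.8125) + (-64.6875) + (-35.9375) + (-60.9375) + (26.8125) = -324.3125
Denominator Σ(z_t−z̄)² = 693.5000
r_1 = -324.3125 / 693.5000 = -0.468

-0.468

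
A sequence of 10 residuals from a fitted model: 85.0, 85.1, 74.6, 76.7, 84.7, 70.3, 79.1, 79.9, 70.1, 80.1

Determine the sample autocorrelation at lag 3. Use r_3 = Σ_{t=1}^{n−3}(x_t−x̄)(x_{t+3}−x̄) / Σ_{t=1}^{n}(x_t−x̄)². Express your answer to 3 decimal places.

Mean x̄ = (85.0 + 85.1 + 74.6 + 76.7 + 84.7 + 70.3 + 79.1 + 79.9 + 70.1 + 80.1)/10 = 78.5600
Numerator Σ_{t=1}^{7}(x_t−x̄)(x_{t+3}−x̄) = 138.8212
Denominator Σ(x_t−x̄)² = 285.3440
r_3 = 138.8212 / 285.3440 = 0.487

0.487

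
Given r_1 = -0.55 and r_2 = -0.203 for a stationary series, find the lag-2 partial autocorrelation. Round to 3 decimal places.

φ_{22} = (r_2 − r_1²) / (1 − r_1²)
r_1² = (-0.55)² = 0.3025
Numerator = -0.203 − 0.3025 = -0.5055; denominator = 1 − 0.3025 = 0.6975
φ_{22} = -0.5055 / 0.6975 = -0.725

-0.725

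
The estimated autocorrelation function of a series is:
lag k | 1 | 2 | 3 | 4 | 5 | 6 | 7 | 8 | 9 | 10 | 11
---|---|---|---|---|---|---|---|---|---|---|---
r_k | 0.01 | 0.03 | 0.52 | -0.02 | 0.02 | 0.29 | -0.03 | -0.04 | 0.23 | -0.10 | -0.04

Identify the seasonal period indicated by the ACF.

The largest autocorrelation is r_3 = 0.52, with weaker echoes at lags 6 (0.29) and 9 (0.23); the remaining lags stay at or below 0.03.
The dominant spike at lag 3 indicates a seasonal period of 3.

3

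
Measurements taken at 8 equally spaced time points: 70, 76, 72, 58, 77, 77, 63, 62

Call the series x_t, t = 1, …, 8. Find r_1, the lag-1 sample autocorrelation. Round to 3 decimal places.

-0.098

Mean x̄ = (70 + 76 + 72 + 58 + 77 + 77 + 63 + 62)/8 = 69.3750
Deviations from mean: 0.6250, 6.6250, 2.6250, -11.3750, 7.6250, 7.6250, -6.3750, -7.3750
Σ(x_t−x̄)(x_{t+1}−x̄) = (4.1406) + (17.3906) + (-29.8594) + (-86.7344) + (58.1406) + (-48.6094) + (47.0156) = -38.5156
Denominator Σ(x_t−x̄)² = 391.8750
r_1 = -38.5156 / 391.8750 = -0.098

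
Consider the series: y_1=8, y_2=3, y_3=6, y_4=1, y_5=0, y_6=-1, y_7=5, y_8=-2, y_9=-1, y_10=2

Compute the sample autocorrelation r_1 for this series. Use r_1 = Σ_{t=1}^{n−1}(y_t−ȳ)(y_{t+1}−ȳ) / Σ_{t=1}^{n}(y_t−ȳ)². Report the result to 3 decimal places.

Mean ȳ = (8 + 3 + 6 + 1 + 0 − 1 + 5 − 2 − 1 + 2)/10 = 2.1000
Numerator Σ_{t=1}^{9}(y_t−ȳ)(y_{t+1}−ȳ) = 5.4900
Denominator Σ(y_t−ȳ)² = 100.9000
r_1 = 5.4900 / 100.9000 = 0.054

0.054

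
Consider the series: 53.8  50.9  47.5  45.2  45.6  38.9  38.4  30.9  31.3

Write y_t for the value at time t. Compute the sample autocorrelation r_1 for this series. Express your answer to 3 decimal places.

0.641

Mean ȳ = (53.8 + 50.9 + 47.5 + 45.2 + 45.6 + 38.9 + 38.4 + 30.9 + 31.3)/9 = 42.5000
Numerator Σ_{t=1}^{8}(y_t−ȳ)(y_{t+1}−ȳ) = 339.8700
Denominator Σ(y_t−ȳ)² = 529.9200
r_1 = 339.8700 / 529.9200 = 0.641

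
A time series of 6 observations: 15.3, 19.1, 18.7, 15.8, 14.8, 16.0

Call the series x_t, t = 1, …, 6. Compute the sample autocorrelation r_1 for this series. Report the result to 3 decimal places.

0.169

Mean x̄ = (15.3 + 19.1 + 18.7 + 15.8 + 14.8 + 16.0)/6 = 16.6167
Numerator Σ_{t=1}^{5}(x_t−x̄)(x_{t+1}−x̄) = 2.8064
Denominator Σ(x_t−x̄)² = 16.5883
r_1 = 2.8064 / 16.5883 = 0.169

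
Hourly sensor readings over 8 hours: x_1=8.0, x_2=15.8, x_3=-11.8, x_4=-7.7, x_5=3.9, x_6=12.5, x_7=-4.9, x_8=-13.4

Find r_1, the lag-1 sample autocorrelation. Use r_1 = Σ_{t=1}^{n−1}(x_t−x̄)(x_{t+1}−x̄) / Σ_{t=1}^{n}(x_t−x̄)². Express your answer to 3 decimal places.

Mean x̄ = (8.0 + 15.8 − 11.8 − 7.7 + 3.9 + 12.5 − 4.9 − 13.4)/8 = 0.3000
Σ(x_t−x̄)(x_{t+1}−x̄) = (119.3500) + (-187.5500) + (96.8000) + (-28.8000) + (43.9200) + (-63.4400) + (71.2400) = 51.5200
Denominator Σ(x_t−x̄)² = 886.4800
r_1 = 51.5200 / 886.4800 = 0.058

0.058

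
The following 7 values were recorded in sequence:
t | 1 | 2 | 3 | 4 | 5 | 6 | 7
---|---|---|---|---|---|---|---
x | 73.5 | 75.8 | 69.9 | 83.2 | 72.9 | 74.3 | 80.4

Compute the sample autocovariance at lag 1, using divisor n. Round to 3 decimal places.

Mean x̄ = (73.5 + 75.8 + 69.9 + 83.2 + 72.9 + 74.3 + 80.4)/7 = 75.7143
Σ_{t=1}^{6}(x_t−x̄)(x_{t+1}−x̄) = -67.9259
γ_1 = -67.9259 / 7 = -9.704

-9.704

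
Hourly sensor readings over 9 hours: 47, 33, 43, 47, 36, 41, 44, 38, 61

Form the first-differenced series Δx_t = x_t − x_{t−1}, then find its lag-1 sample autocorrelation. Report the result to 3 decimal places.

First differences Δx: -14, 10, 4, -11, 5, 3, -6, 23
Mean of differences = 1.7500
Numerator Σ(Δx_t−Δx̄)(Δx_{t+1}−Δx̄) = -351.8125
Denominator Σ(Δx_t−Δx̄)² = 1007.5000
r_1(Δx) = -351.8125 / 1007.5000 = -0.349

-0.349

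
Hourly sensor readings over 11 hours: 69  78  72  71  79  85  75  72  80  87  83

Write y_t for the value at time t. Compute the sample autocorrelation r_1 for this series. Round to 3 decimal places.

Mean ȳ = (69 + 78 + 72 + 71 + 79 + 85 + 75 + 72 + 80 + 87 + 83)/11 = 77.3636
Numerator Σ_{t=1}^{10}(y_t−ȳ)(y_{t+1}−ȳ) = 87.6860
Denominator Σ(y_t−ȳ)² = 366.5455
r_1 = 87.6860 / 366.5455 = 0.239

0.239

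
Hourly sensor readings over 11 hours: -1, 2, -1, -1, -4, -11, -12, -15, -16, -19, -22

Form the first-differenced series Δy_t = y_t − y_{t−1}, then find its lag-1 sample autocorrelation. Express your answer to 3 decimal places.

First differences Δy: 3, -3, 0, -3, -7, -1, -3, -1, -3, -3
Mean of differences = -2.1000
Numerator Σ(Δy_t−Δȳ)(Δy_{t+1}−Δȳ) = -11.5100
Denominator Σ(Δy_t−Δȳ)² = 60.9000
r_1(Δy) = -11.5100 / 60.9000 = -0.189

-0.189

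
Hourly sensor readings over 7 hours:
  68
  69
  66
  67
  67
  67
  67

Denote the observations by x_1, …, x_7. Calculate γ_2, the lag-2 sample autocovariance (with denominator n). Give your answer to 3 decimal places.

-0.125

Mean x̄ = (68 + 69 + 66 + 67 + 67 + 67 + 67)/7 = 67.2857
Σ_{t=1}^{5}(x_t−x̄)(x_{t+2}−x̄) = -0.8776
γ_2 = -0.8776 / 7 = -0.125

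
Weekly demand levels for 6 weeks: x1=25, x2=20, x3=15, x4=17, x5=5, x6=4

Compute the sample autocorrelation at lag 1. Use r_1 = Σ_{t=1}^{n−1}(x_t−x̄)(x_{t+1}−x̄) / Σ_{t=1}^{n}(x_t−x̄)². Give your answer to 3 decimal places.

0.396

Mean x̄ = (25 + 20 + 15 + 17 + 5 + 4)/6 = 14.3333
Numerator Σ_{t=1}^{5}(x_t−x̄)(x_{t+1}−x̄) = 137.5556
Denominator Σ(x_t−x̄)² = 347.3333
r_1 = 137.5556 / 347.3333 = 0.396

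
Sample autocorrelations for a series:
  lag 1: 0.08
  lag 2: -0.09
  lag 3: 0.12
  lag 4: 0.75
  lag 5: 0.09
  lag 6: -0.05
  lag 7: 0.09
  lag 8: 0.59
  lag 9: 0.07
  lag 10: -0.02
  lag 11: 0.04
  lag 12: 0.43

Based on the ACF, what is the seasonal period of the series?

The largest autocorrelation is r_4 = 0.75, with weaker echoes at lags 8 (0.59) and 12 (0.43); the remaining lags stay at or below 0.12.
The dominant spike at lag 4 indicates a seasonal period of 4.

4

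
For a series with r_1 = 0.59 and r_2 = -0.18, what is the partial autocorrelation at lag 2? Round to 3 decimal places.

-0.810

φ_{22} = (r_2 − r_1²) / (1 − r_1²)
r_1² = (0.59)² = 0.3481
Numerator = -0.18 − 0.3481 = -0.5281; denominator = 1 − 0.3481 = 0.6519
φ_{22} = -0.5281 / 0.6519 = -0.810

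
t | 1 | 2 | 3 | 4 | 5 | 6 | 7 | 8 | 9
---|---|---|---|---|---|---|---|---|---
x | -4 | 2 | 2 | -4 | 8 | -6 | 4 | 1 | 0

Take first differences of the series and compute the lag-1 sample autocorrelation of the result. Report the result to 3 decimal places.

-0.782

First differences Δx: 6, 0, -6, 12, -14, 10, -3, -1
Mean of differences = 0.5000
Numerator Σ(Δx_t−Δx̄)(Δx_{t+1}−Δx̄) = -406.7500
Denominator Σ(Δx_t−Δx̄)² = 520.0000
r_1(Δx) = -406.7500 / 520.0000 = -0.782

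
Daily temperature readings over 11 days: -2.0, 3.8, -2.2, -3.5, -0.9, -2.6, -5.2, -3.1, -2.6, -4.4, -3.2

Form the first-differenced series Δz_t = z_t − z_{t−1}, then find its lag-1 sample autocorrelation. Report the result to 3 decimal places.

-0.401

First differences Δz: 5.8, -6.0, -1.3, 2.6, -1.7, -2.6, 2.1, 0.5, -1.8, 1.2
Mean of differences = -0.1200
Numerator Σ(Δz_t−Δz̄)(Δz_{t+1}−Δz̄) = -38.8484
Denominator Σ(Δz_t−Δz̄)² = 96.9360
r_1(Δz) = -38.8484 / 96.9360 = -0.401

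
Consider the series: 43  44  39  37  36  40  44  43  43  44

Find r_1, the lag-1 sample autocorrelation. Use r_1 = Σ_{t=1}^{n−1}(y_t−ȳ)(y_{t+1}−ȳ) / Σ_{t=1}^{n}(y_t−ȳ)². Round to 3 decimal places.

0.553

Mean ȳ = (43 + 44 + 39 + 37 + 36 + 40 + 44 + 43 + 43 + 44)/10 = 41.3000
Numerator Σ_{t=1}^{9}(y_t−ȳ)(y_{t+1}−ȳ) = 46.5100
Denominator Σ(y_t−ȳ)² = 84.1000
r_1 = 46.5100 / 84.1000 = 0.553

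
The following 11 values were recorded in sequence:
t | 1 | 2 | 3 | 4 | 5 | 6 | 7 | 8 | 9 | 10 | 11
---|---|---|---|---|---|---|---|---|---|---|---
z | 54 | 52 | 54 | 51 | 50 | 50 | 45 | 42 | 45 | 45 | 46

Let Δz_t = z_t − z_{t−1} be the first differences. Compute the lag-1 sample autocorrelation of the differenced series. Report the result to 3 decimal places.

First differences Δz: -2, 2, -3, -1, 0, -5, -3, 3, 0, 1
Mean of differences = -0.8000
Numerator Σ(Δz_t−Δz̄)(Δz_{t+1}−Δz̄) = -7.2400
Denominator Σ(Δz_t−Δz̄)² = 55.6000
r_1(Δz) = -7.2400 / 55.6000 = -0.130

-0.130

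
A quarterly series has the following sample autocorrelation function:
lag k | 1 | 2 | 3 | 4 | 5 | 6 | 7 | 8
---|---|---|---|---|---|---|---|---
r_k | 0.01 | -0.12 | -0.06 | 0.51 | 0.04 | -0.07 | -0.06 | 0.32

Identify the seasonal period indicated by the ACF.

4

The largest autocorrelation is r_4 = 0.51, with a weaker echo at lag 8 (0.32); the remaining lags stay at or below 0.04.
The dominant spike at lag 4 indicates a seasonal period of 4.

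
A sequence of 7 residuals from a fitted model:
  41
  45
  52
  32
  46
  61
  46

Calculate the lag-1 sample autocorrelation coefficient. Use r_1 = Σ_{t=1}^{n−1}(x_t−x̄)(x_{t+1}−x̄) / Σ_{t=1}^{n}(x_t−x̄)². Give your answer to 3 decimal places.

-0.178

Mean x̄ = (41 + 45 + 52 + 32 + 46 + 61 + 46)/7 = 46.1429
Deviations from mean: -5.1429, -1.1429, 5.8571, -14.1429, -0.1429, 14.8571, -0.1429
Numerator Σ_{t=1}^{6}(x_t−x̄)(x_{t+1}−x̄) = -85.8776
Denominator Σ(x_t−x̄)² = 482.8571
r_1 = -85.8776 / 482.8571 = -0.178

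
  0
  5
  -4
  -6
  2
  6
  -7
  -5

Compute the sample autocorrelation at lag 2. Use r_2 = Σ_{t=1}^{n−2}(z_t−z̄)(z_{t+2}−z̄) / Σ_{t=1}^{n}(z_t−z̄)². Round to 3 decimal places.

Mean z̄ = (0 + 5 − 4 − 6 + 2 + 6 − 7 − 5)/8 = -1.1250
Deviations from mean: 1.1250, 6.1250, -2.8750, -4.8750, 3.1250, 7.1250, -5.8750, -3.8750
Numerator Σ_{t=1}^{6}(z_t−z̄)(z_{t+2}−z̄) = -122.7813
Denominator Σ(z_t−z̄)² = 180.8750
r_2 = -122.7813 / 180.8750 = -0.679

-0.679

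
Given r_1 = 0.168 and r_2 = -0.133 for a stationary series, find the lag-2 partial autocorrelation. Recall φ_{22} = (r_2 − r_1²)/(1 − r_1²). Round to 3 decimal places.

φ_{22} = (r_2 − r_1²) / (1 − r_1²)
r_1² = (0.168)² = 0.028224
Numerator = -0.133 − 0.0282 = -0.1612; denominator = 1 − 0.0282 = 0.9718
φ_{22} = -0.1612 / 0.9718 = -0.166

-0.166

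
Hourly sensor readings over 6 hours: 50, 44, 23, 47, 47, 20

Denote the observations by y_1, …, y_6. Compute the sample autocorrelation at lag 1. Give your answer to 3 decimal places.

-0.268

Mean ȳ = (50 + 44 + 23 + 47 + 47 + 20)/6 = 38.5000
Deviations from mean: 11.5000, 5.5000, -15.5000, 8.5000, 8.5000, -18.5000
Σ(y_t−ȳ)(y_{t+1}−ȳ) = (63.2500) + (-85.2500) + (-131.7500) + (72.2500) + (-157.2500) = -238.7500
Denominator Σ(y_t−ȳ)² = 889.5000
r_1 = -238.7500 / 889.5000 = -0.268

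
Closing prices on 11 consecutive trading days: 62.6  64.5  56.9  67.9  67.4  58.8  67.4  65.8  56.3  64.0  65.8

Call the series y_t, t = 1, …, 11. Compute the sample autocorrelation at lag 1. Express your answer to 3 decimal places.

Mean ȳ = (62.6 + 64.5 + 56.9 + 67.9 + 67.4 + 58.8 + 67.4 + 65.8 + 56.3 + 64.0 + 65.8)/11 = 63.4000
Numerator Σ_{t=1}^{10}(y_t−ȳ)(y_{t+1}−ȳ) = -66.3400
Denominator Σ(y_t−ȳ)² = 179.8000
r_1 = -66.3400 / 179.8000 = -0.369

-0.369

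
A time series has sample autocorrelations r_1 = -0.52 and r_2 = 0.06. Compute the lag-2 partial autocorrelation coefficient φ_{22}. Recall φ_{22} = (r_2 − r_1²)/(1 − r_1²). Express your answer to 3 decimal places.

-0.288

φ_{22} = (r_2 − r_1²) / (1 − r_1²)
r_1² = (-0.52)² = 0.2704
Numerator = 0.06 − 0.2704 = -0.2104; denominator = 1 − 0.2704 = 0.7296
φ_{22} = -0.2104 / 0.7296 = -0.288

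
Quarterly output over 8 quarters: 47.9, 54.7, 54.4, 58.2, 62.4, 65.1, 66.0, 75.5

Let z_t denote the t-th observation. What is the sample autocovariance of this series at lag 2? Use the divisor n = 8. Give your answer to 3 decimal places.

18.441

Mean z̄ = (47.9 + 54.7 + 54.4 + 58.2 + 62.4 + 65.1 + 66.0 + 75.5)/8 = 60.5250
Σ_{t=1}^{6}(z_t−z̄)(z_{t+2}−z̄) = 147.5263
γ_2 = 147.5263 / 8 = 18.441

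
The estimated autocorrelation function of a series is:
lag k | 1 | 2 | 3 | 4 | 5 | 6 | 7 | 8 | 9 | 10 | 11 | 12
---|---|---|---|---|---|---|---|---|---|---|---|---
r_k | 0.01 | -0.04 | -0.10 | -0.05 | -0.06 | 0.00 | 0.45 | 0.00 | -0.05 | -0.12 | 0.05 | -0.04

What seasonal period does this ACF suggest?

The largest autocorrelation is r_7 = 0.45; the remaining lags stay at or below 0.05.
The dominant spike at lag 7 indicates a seasonal period of 7.

7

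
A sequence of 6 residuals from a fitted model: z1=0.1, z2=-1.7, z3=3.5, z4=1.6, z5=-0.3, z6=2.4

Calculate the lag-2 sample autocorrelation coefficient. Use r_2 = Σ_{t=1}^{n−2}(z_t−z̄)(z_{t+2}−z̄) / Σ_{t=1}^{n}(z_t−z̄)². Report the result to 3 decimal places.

-0.332

Mean z̄ = (0.1 − 1.7 + 3.5 + 1.6 − 0.3 + 2.4)/6 = 0.9333
Σ(z_t−z̄)(z_{t+2}−z̄) = (-2.1389) + (-1.7556) + (-3.1656) + (0.9778) = -6.0822
Denominator Σ(z_t−z̄)² = 18.3333
r_2 = -6.0822 / 18.3333 = -0.332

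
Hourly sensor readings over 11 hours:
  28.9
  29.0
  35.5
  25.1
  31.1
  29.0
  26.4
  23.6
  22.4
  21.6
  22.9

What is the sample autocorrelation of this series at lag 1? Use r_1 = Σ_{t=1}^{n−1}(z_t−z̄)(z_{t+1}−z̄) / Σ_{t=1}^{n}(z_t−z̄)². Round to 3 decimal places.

Mean z̄ = (28.9 + 29.0 + 35.5 + 25.1 + 31.1 + 29.0 + 26.4 + 23.6 + 22.4 + 21.6 + 22.9)/11 = 26.8636
Numerator Σ_{t=1}^{10}(z_t−z̄)(z_{t+1}−z̄) = 68.5969
Denominator Σ(z_t−z̄)² = 183.1255
r_1 = 68.5969 / 183.1255 = 0.375

0.375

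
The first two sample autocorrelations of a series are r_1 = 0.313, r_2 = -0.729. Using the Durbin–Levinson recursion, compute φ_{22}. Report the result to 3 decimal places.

-0.917

φ_{22} = (r_2 − r_1²) / (1 − r_1²)
r_1² = (0.313)² = 0.097969
Numerator = -0.729 − 0.0980 = -0.8270; denominator = 1 − 0.0980 = 0.9020
φ_{22} = -0.8270 / 0.9020 = -0.917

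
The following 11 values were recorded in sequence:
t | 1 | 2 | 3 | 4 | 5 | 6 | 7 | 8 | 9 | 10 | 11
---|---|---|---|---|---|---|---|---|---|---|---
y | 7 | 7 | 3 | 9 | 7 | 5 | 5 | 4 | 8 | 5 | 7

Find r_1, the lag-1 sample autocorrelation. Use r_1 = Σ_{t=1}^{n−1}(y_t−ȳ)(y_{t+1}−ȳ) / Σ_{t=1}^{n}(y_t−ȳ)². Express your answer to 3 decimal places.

Mean ȳ = (7 + 7 + 3 + 9 + 7 + 5 + 5 + 4 + 8 + 5 + 7)/11 = 6.0909
Numerator Σ_{t=1}^{10}(y_t−ȳ)(y_{t+1}−ȳ) = -12.9174
Denominator Σ(y_t−ȳ)² = 32.9091
r_1 = -12.9174 / 32.9091 = -0.393

-0.393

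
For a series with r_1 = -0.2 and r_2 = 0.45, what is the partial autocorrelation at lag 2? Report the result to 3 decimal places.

φ_{22} = (r_2 − r_1²) / (1 − r_1²)
r_1² = (-0.2)² = 0.04
Numerator = 0.45 − 0.0400 = 0.4100; denominator = 1 − 0.0400 = 0.9600
φ_{22} = 0.4100 / 0.9600 = 0.427

0.427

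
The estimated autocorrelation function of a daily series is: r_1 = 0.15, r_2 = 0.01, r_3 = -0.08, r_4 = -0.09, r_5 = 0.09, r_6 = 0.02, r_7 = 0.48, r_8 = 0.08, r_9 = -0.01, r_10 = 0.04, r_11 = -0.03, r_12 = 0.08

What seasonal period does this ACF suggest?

7

The largest autocorrelation is r_7 = 0.48; the remaining lags stay at or below 0.15.
The dominant spike at lag 7 indicates a seasonal period of 7.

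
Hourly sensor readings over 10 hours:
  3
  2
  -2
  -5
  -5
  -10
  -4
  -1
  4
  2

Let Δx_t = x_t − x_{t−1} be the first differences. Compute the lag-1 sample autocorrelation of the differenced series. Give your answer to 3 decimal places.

First differences Δx: -1, -4, -3, 0, -5, 6, 3, 5, -2
Mean of differences = -0.1111
Numerator Σ(Δx_t−Δx̄)(Δx_{t+1}−Δx̄) = 9.2099
Denominator Σ(Δx_t−Δx̄)² = 124.8889
r_1(Δx) = 9.2099 / 124.8889 = 0.074

0.074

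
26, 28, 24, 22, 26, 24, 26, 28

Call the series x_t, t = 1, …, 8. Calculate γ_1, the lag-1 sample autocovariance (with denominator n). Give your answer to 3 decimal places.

0.094

Mean x̄ = (26 + 28 + 24 + 22 + 26 + 24 + 26 + 28)/8 = 25.5000
Σ_{t=1}^{7}(x_t−x̄)(x_{t+1}−x̄) = 0.7500
γ_1 = 0.7500 / 8 = 0.094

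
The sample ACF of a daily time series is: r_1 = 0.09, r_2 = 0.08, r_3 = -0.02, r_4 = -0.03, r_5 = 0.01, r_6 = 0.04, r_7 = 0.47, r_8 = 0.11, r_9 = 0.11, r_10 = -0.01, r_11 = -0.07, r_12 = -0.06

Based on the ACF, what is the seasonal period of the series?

7

The largest autocorrelation is r_7 = 0.47; the remaining lags stay at or below 0.11.
The dominant spike at lag 7 indicates a seasonal period of 7.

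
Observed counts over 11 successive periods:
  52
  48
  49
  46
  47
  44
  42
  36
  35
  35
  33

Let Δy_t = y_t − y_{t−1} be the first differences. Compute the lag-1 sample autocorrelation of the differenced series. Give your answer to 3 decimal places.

-0.386

First differences Δy: -4, 1, -3, 1, -3, -2, -6, -1, 0, -2
Mean of differences = -1.9000
Numerator Σ(Δy_t−Δȳ)(Δy_{t+1}−Δȳ) = -17.3100
Denominator Σ(Δy_t−Δȳ)² = 44.9000
r_1(Δy) = -17.3100 / 44.9000 = -0.386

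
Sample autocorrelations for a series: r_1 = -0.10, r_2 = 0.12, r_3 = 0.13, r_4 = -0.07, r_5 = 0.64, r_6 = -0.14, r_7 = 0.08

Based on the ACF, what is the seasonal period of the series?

The largest autocorrelation is r_5 = 0.64; the remaining lags stay at or below 0.13.
The dominant spike at lag 5 indicates a seasonal period of 5.

5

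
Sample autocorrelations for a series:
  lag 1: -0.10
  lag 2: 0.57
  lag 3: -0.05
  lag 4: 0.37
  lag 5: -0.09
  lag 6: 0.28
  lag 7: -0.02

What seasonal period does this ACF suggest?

2

The largest autocorrelation is r_2 = 0.57, with weaker echoes at lags 4 (0.37) and 6 (0.28); the remaining lags stay at or below -0.02.
The dominant spike at lag 2 indicates a seasonal period of 2.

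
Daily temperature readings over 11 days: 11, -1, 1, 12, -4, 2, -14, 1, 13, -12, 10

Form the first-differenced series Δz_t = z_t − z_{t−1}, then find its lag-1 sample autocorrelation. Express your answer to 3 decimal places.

-0.558

First differences Δz: -12, 2, 11, -16, 6, -16, 15, 12, -25, 22
Mean of differences = -0.1000
Numerator Σ(Δz_t−Δz̄)(Δz_{t+1}−Δz̄) = -1281.1100
Denominator Σ(Δz_t−Δz̄)² = 2294.9000
r_1(Δz) = -1281.1100 / 2294.9000 = -0.558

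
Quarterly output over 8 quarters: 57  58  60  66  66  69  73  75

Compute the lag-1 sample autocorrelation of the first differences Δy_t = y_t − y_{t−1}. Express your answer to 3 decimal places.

First differences Δy: 1, 2, 6, 0, 3, 4, 2
Mean of differences = 2.5714
Numerator Σ(Δy_t−Δȳ)(Δy_{t+1}−Δȳ) = -11.1837
Denominator Σ(Δy_t−Δȳ)² = 23.7143
r_1(Δy) = -11.1837 / 23.7143 = -0.472

-0.472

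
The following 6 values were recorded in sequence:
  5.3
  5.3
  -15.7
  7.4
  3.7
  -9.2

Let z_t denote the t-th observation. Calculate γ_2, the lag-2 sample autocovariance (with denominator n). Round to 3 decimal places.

-29.193

Mean z̄ = (5.3 + 5.3 − 15.7 + 7.4 + 3.7 − 9.2)/6 = -0.5333
Σ_{t=1}^{4}(z_t−z̄)(z_{t+2}−z̄) = -175.1556
γ_2 = -175.1556 / 6 = -29.193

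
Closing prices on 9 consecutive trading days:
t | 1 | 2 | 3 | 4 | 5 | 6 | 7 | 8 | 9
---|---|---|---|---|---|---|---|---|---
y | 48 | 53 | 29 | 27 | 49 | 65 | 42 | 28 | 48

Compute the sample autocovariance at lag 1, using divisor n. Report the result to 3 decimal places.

Mean ȳ = (48 + 53 + 29 + 27 + 49 + 65 + 42 + 28 + 48)/9 = 43.2222
Σ_{t=1}^{8}(y_t−ȳ)(y_{t+1}−ȳ) = 89.7284
γ_1 = 89.7284 / 9 = 9.970

9.970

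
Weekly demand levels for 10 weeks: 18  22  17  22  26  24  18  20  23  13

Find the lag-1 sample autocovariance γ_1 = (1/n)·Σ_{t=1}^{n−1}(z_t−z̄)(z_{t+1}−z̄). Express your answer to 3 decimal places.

-1.269

Mean z̄ = (18 + 22 + 17 + 22 + 26 + 24 + 18 + 20 + 23 + 13)/10 = 20.3000
Σ_{t=1}^{9}(z_t−z̄)(z_{t+1}−z̄) = -12.6900
γ_1 = -12.6900 / 10 = -1.269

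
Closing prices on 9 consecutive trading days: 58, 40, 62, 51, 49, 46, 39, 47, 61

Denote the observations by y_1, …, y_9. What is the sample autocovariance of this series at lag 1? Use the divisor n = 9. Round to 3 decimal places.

Mean ȳ = (58 + 40 + 62 + 51 + 49 + 46 + 39 + 47 + 61)/9 = 50.3333
Σ_{t=1}^{8}(y_t−ȳ)(y_{t+1}−ȳ) = -135.7778
γ_1 = -135.7778 / 9 = -15.086

-15.086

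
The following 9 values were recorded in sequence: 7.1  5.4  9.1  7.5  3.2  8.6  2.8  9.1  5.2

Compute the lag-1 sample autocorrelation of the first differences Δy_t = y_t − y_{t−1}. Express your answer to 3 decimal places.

First differences Δy: -1.7, 3.7, -1.6, -4.3, 5.4, -5.8, 6.3, -3.9
Mean of differences = -0.2375
Numerator Σ(Δy_t−Δȳ)(Δy_{t+1}−Δȳ) = -120.1577
Denominator Σ(Δy_t−Δȳ)² = 154.8788
r_1(Δy) = -120.1577 / 154.8788 = -0.776

-0.776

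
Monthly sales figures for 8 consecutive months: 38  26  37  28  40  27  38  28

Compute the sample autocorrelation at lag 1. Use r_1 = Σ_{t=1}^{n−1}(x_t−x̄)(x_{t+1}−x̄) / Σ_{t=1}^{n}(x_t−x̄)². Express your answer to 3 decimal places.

Mean x̄ = (38 + 26 + 37 + 28 + 40 + 27 + 38 + 28)/8 = 32.7500
Deviations from mean: 5.2500, -6.7500, 4.2500, -4.7500, 7.2500, -5.7500, 5.2500, -4.7500
Σ(x_t−x̄)(x_{t+1}−x̄) = (-35.4375) + (-28.6875) + (-20.1875) + (-34.4375) + (-41.6875) + (-30.1875) + (-24.9375) = -215.5625
Denominator Σ(x_t−x̄)² = 249.5000
r_1 = -215.5625 / 249.5000 = -0.864

-0.864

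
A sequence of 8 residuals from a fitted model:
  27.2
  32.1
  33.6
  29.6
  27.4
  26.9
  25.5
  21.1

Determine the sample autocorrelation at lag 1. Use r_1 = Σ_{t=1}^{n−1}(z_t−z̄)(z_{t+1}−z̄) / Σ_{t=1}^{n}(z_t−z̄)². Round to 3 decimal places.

0.458

Mean z̄ = (27.2 + 32.1 + 33.6 + 29.6 + 27.4 + 26.9 + 25.5 + 21.1)/8 = 27.9250
Σ(z_t−z̄)(z_{t+1}−z̄) = (-3.0269) + (23.6931) + (9.5056) + (-0.8794) + (0.5381) + (2.4856) + (16.5506) = 48.8669
Denominator Σ(z_t−z̄)² = 106.7550
r_1 = 48.8669 / 106.7550 = 0.458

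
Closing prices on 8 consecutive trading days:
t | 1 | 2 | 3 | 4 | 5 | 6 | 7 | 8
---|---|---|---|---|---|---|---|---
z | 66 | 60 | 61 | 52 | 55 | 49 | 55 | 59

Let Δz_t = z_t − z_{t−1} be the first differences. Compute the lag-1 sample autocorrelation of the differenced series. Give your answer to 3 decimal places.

First differences Δz: -6, 1, -9, 3, -6, 6, 4
Mean of differences = -1.0000
Numerator Σ(Δz_t−Δz̄)(Δz_{t+1}−Δz̄) = -78.0000
Denominator Σ(Δz_t−Δz̄)² = 208.0000
r_1(Δz) = -78.0000 / 208.0000 = -0.375

-0.375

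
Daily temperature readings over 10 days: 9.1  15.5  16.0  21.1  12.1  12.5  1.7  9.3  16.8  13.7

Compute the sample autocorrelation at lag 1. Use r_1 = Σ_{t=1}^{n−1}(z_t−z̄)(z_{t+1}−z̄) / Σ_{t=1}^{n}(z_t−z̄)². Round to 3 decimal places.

Mean z̄ = (9.1 + 15.5 + 16.0 + 21.1 + 12.1 + 12.5 + 1.7 + 9.3 + 16.8 + 13.7)/10 = 12.7800
Numerator Σ_{t=1}^{9}(z_t−z̄)(z_{t+1}−z̄) = 51.4416
Denominator Σ(z_t−z̄)² = 252.9560
r_1 = 51.4416 / 252.9560 = 0.203

0.203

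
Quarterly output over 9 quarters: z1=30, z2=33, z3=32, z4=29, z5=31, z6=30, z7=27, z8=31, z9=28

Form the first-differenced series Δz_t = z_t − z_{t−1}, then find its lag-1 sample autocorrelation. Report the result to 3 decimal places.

First differences Δz: 3, -1, -3, 2, -1, -3, 4, -3
Mean of differences = -0.2500
Numerator Σ(Δz_t−Δz̄)(Δz_{t+1}−Δz̄) = -29.5625
Denominator Σ(Δz_t−Δz̄)² = 57.5000
r_1(Δz) = -29.5625 / 57.5000 = -0.514

-0.514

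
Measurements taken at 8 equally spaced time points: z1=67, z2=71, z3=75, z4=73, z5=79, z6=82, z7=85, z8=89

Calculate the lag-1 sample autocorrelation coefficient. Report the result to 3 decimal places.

0.553

Mean z̄ = (67 + 71 + 75 + 73 + 79 + 82 + 85 + 89)/8 = 77.6250
Deviations from mean: -10.6250, -6.6250, -2.6250, -4.6250, 1.3750, 4.3750, 7.3750, 11.3750
Numerator Σ_{t=1}^{7}(z_t−z̄)(z_{t+1}−z̄) = 215.7344
Denominator Σ(z_t−z̄)² = 389.8750
r_1 = 215.7344 / 389.8750 = 0.553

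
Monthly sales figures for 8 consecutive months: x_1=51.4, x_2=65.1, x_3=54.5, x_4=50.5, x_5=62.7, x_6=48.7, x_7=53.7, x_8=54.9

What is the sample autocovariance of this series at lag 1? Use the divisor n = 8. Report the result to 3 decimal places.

-14.376

Mean x̄ = (51.4 + 65.1 + 54.5 + 50.5 + 62.7 + 48.7 + 53.7 + 54.9)/8 = 55.1875
Deviations: -3.7875, 9.9125, -0.6875, -4.6875, 7.5125, -6.4875, -1.4875, -0.2875
Σ_{t=1}^{7}(x_t−x̄)(x_{t+1}−x̄) = -115.0102
γ_1 = -115.0102 / 8 = -14.376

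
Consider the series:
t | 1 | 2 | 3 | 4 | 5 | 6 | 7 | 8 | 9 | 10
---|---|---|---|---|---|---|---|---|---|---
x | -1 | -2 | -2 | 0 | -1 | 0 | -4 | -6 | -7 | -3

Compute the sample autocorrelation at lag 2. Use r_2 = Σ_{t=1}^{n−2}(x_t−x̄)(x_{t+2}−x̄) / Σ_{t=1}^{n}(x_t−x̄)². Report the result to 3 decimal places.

Mean x̄ = (-1 − 2 − 2 + 0 − 1 + 0 − 4 − 6 − 7 − 3)/10 = -2.6000
Numerator Σ_{t=1}^{8}(x_t−x̄)(x_{t+2}−x̄) = 6.6800
Denominator Σ(x_t−x̄)² = 52.4000
r_2 = 6.6800 / 52.4000 = 0.127

0.127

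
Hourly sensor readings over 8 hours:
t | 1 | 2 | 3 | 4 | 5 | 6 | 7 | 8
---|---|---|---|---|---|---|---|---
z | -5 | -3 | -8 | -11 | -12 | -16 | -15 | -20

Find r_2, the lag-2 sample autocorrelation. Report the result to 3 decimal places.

0.273

Mean z̄ = (-5 − 3 − 8 − 11 − 12 − 16 − 15 − 20)/8 = -11.2500
Deviations from mean: 6.2500, 8.2500, 3.2500, 0.2500, -0.7500, -4.7500, -3.7500, -8.7500
Σ(z_t−z̄)(z_{t+2}−z̄) = (20.3125) + (2.0625) + (-2.4375) + (-1.1875) + (2.8125) + (41.5625) = 63.1250
Denominator Σ(z_t−z̄)² = 231.5000
r_2 = 63.1250 / 231.5000 = 0.273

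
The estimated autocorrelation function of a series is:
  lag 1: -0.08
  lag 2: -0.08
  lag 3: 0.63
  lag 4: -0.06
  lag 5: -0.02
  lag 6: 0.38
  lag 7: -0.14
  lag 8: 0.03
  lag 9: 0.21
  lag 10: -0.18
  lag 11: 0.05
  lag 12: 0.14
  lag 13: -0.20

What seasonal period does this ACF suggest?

3

The largest autocorrelation is r_3 = 0.63, with weaker echoes at lags 6 (0.38) and 9 (0.21); the remaining lags stay at or below 0.14.
The dominant spike at lag 3 indicates a seasonal period of 3.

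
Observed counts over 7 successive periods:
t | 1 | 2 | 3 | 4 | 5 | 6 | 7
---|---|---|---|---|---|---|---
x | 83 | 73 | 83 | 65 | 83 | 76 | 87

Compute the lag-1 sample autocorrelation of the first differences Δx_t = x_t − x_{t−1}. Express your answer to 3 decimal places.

First differences Δx: -10, 10, -18, 18, -7, 11
Mean of differences = 0.6667
Numerator Σ(Δx_t−Δx̄)(Δx_{t+1}−Δx̄) = -809.4444
Denominator Σ(Δx_t−Δx̄)² = 1015.3333
r_1(Δx) = -809.4444 / 1015.3333 = -0.797

-0.797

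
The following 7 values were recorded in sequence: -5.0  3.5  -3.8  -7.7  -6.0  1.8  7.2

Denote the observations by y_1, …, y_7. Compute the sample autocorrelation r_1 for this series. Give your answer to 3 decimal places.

0.146

Mean ȳ = (-5.0 + 3.5 − 3.8 − 7.7 − 6.0 + 1.8 + 7.2)/7 = -1.4286
Deviations from mean: -3.5714, 4.9286, -2.3714, -6.2714, -4.5714, 3.2286, 8.6286
Numerator Σ_{t=1}^{6}(y_t−ȳ)(y_{t+1}−ȳ) = 27.3506
Denominator Σ(y_t−ȳ)² = 187.7743
r_1 = 27.3506 / 187.7743 = 0.146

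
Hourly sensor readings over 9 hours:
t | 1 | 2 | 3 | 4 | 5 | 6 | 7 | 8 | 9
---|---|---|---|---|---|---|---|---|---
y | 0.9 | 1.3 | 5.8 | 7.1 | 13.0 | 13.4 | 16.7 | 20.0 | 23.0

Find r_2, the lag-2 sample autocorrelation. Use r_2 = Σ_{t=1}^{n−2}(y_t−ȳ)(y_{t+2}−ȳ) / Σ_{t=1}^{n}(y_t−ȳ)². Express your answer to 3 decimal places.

Mean ȳ = (0.9 + 1.3 + 5.8 + 7.1 + 13.0 + 13.4 + 16.7 + 20.0 + 23.0)/9 = 11.2444
Σ(y_t−ȳ)(y_{t+2}−ȳ) = (56.3198) + (41.2142) + (-9.5580) + (-8.9336) + (9.5775) + (18.8731) + (64.1331) = 171.6260
Denominator Σ(y_t−ȳ)² = 505.0622
r_2 = 171.6260 / 505.0622 = 0.340

0.340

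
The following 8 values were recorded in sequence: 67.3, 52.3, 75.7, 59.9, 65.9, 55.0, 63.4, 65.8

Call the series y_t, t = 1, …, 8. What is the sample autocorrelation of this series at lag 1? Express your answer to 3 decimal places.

-0.663

Mean ȳ = (67.3 + 52.3 + 75.7 + 59.9 + 65.9 + 55.0 + 63.4 + 65.8)/8 = 63.1625
Deviations from mean: 4.1375, -10.8625, 12.5375, -3.2625, 2.7375, -8.1625, 0.2375, 2.6375
Numerator Σ_{t=1}^{7}(y_t−ȳ)(y_{t+1}−ȳ) = -254.6239
Denominator Σ(y_t−ȳ)² = 384.0788
r_1 = -254.6239 / 384.0788 = -0.663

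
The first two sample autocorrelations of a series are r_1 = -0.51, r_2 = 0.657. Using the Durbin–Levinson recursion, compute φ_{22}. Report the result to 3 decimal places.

0.536

φ_{22} = (r_2 − r_1²) / (1 − r_1²)
r_1² = (-0.51)² = 0.2601
Numerator = 0.657 − 0.2601 = 0.3969; denominator = 1 − 0.2601 = 0.7399
φ_{22} = 0.3969 / 0.7399 = 0.536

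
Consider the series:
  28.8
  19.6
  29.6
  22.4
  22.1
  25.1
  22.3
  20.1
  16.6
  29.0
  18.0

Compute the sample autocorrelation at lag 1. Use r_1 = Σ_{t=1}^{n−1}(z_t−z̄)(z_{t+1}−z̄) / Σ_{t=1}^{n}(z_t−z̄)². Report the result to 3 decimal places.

Mean z̄ = (28.8 + 19.6 + 29.6 + 22.4 + 22.1 + 25.1 + 22.3 + 20.1 + 16.6 + 29.0 + 18.0)/11 = 23.0545
Numerator Σ_{t=1}^{10}(z_t−z̄)(z_{t+1}−z̄) = -96.7421
Denominator Σ(z_t−z̄)² = 205.1673
r_1 = -96.7421 / 205.1673 = -0.472

-0.472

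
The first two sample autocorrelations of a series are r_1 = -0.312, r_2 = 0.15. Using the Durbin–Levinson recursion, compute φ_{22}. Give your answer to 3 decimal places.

0.058

φ_{22} = (r_2 − r_1²) / (1 − r_1²)
r_1² = (-0.312)² = 0.097344
Numerator = 0.15 − 0.0973 = 0.0527; denominator = 1 − 0.0973 = 0.9027
φ_{22} = 0.0527 / 0.9027 = 0.058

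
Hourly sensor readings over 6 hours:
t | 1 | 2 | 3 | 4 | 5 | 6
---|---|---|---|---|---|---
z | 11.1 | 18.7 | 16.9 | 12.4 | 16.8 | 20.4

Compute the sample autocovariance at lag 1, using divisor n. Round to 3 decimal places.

-2.240

Mean z̄ = (11.1 + 18.7 + 16.9 + 12.4 + 16.8 + 20.4)/6 = 16.0500
Deviations: -4.9500, 2.6500, 0.8500, -3.6500, 0.7500, 4.3500
Σ_{t=1}^{5}(z_t−z̄)(z_{t+1}−z̄) = -13.4425
γ_1 = -13.4425 / 6 = -2.240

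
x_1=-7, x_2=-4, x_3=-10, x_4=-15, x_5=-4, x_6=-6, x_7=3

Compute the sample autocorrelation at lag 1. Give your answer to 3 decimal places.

0.036

Mean x̄ = (-7 − 4 − 10 − 15 − 4 − 6 + 3)/7 = -6.1429
Numerator Σ_{t=1}^{6}(x_t−x̄)(x_{t+1}−x̄) = 6.6939
Denominator Σ(x_t−x̄)² = 186.8571
r_1 = 6.6939 / 186.8571 = 0.036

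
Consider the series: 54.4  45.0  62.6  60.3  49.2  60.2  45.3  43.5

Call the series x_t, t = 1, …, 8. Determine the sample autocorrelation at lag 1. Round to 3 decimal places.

-0.126

Mean x̄ = (54.4 + 45.0 + 62.6 + 60.3 + 49.2 + 60.2 + 45.3 + 43.5)/8 = 52.5625
Deviations from mean: 1.8375, -7.5625, 10.0375, 7.7375, -3.3625, 7.6375, -7.2625, -9.0625
Numerator Σ_{t=1}^{7}(x_t−x̄)(x_{t+1}−x̄) = -53.4889
Denominator Σ(x_t−x̄)² = 425.6988
r_1 = -53.4889 / 425.6988 = -0.126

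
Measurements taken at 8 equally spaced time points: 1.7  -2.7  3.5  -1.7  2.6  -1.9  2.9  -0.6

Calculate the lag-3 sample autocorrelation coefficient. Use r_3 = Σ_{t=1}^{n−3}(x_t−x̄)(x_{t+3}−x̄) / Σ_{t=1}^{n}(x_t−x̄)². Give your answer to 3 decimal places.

Mean x̄ = (1.7 − 2.7 + 3.5 − 1.7 + 2.6 − 1.9 + 2.9 − 0.6)/8 = 0.4750
Numerator Σ_{t=1}^{5}(x_t−x̄)(x_{t+3}−x̄) = -24.1544
Denominator Σ(x_t−x̄)² = 42.6550
r_3 = -24.1544 / 42.6550 = -0.566

-0.566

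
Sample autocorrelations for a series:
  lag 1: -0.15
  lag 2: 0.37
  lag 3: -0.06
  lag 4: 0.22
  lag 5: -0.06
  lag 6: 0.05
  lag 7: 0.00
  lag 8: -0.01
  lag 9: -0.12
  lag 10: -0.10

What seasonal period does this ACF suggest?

The largest autocorrelation is r_2 = 0.37, with a weaker echo at lag 4 (0.22); the remaining lags stay at or below 0.05.
The dominant spike at lag 2 indicates a seasonal period of 2.

2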